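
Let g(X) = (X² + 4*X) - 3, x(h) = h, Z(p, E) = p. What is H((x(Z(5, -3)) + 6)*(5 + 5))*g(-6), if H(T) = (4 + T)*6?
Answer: 6156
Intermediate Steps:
g(X) = -3 + X² + 4*X
H(T) = 24 + 6*T
H((x(Z(5, -3)) + 6)*(5 + 5))*g(-6) = (24 + 6*((5 + 6)*(5 + 5)))*(-3 + (-6)² + 4*(-6)) = (24 + 6*(11*10))*(-3 + 36 - 24) = (24 + 6*110)*9 = (24 + 660)*9 = 684*9 = 6156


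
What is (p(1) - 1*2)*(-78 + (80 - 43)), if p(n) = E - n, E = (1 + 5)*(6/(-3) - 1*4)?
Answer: 1599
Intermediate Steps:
E = -36 (E = 6*(6*(-⅓) - 4) = 6*(-2 - 4) = 6*(-6) = -36)
p(n) = -36 - n
(p(1) - 1*2)*(-78 + (80 - 43)) = ((-36 - 1*1) - 1*2)*(-78 + (80 - 43)) = ((-36 - 1) - 2)*(-78 + 37) = (-37 - 2)*(-41) = -39*(-41) = 1599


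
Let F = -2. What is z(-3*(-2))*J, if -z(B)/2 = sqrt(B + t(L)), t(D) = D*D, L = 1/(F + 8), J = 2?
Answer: -2*sqrt(217)/3 ≈ -9.8206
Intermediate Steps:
L = 1/6 (L = 1/(-2 + 8) = 1/6 ≈ 0.16667)
t(D) = D**2
z(B) = -2*sqrt(1/36 + B) (z(B) = -2*sqrt(B + (1/6)**2) = -2*sqrt(B + 1/36) = -2*sqrt(1/36 + B))
z(-3*(-2))*J = -sqrt(1 + 36*(-3*(-2)))/3*2 = -sqrt(1 + 36*6)/3*2 = -sqrt(1 + 216)/3*2 = -sqrt(217)/3*2 = -2*sqrt(217)/3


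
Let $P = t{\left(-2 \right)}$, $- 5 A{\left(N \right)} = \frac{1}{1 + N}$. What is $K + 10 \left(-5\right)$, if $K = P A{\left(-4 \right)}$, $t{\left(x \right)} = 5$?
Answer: $- \frac{149}{3} \approx -49.667$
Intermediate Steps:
$A{\left(N \right)} = - \frac{1}{5 \left(1 + N\right)}$
$P = 5$
$K = \frac{1}{3}$ ($K = 5 \left(- \frac{1}{5 + 5 \left(-4\right)}\right) = 5 \left(- \frac{1}{5 - 20}\right) = 5 \left(- \frac{1}{-15}\right) = 5 \left(\left(-1\right) \left(- \frac{1}{15}\right)\right) = 5 \cdot \frac{1}{15} = \frac{1}{3} \approx 0.33333$)
$K + 10 \left(-5\right) = \frac{1}{3} + 10 \left(-5\right) = \frac{1}{3} - 50 = - \frac{149}{3}$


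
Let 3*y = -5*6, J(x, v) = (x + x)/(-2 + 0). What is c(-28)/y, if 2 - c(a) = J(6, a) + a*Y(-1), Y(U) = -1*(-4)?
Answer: -12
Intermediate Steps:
J(x, v) = -x (J(x, v) = (2*x)/(-2) = (2*x)*(-½) = -x)
y = -10 (y = (-5*6)/3 = (⅓)*(-30) = -10)
Y(U) = 4
c(a) = 8 - 4*a (c(a) = 2 - (-1*6 + a*4) = 2 - (-6 + 4*a) = 2 + (6 - 4*a) = 8 - 4*a)
c(-28)/y = (8 - 4*(-28))/(-10) = (8 + 112)*(-⅒) = 120*(-⅒) = -12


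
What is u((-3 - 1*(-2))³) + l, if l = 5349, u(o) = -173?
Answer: 5176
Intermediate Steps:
u((-3 - 1*(-2))³) + l = -173 + 5349 = 5176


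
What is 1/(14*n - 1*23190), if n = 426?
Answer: -1/17226 ≈ -5.8052e-5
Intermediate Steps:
1/(14*n - 1*23190) = 1/(14*426 - 1*23190) = 1/(5964 - 23190) = 1/(-17226) = -1/17226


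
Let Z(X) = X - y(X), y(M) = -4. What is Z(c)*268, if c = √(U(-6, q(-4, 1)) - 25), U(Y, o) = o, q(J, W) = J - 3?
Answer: 1072 + 1072*I*√2 ≈ 1072.0 + 1516.0*I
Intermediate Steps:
q(J, W) = -3 + J
c = 4*I*√2 (c = √((-3 - 4) - 25) = √(-7 - 25) = √(-32) = 4*I*√2 ≈ 5.6569*I)
Z(X) = 4 + X (Z(X) = X - 1*(-4) = X + 4 = 4 + X)
Z(c)*268 = (4 + 4*I*√2)*268 = 1072 + 1072*I*√2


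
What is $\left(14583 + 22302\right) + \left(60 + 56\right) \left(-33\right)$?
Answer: $33057$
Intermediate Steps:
$\left(14583 + 22302\right) + \left(60 + 56\right) \left(-33\right) = 36885 + 116 \left(-33\right) = 36885 - 3828 = 33057$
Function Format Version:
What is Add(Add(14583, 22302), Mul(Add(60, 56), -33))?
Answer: 33057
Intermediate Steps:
Add(Add(14583, 22302), Mul(Add(60, 56), -33)) = Add(36885, Mul(116, -33)) = Add(36885, -3828) = 33057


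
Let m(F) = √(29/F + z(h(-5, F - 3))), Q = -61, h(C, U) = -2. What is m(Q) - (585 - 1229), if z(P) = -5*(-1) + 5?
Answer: 644 + √35441/61 ≈ 647.09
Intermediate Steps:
z(P) = 10 (z(P) = 5 + 5 = 10)
m(F) = √(10 + 29/F) (m(F) = √(29/F + 10) = √(10 + 29/F))
m(Q) - (585 - 1229) = √(10 + 29/(-61)) - (585 - 1229) = √(10 + 29*(-1/61)) - 1*(-644) = √(10 - 29/61) + 644 = √(581/61) + 644 = √35441/61 + 644 = 644 + √35441/61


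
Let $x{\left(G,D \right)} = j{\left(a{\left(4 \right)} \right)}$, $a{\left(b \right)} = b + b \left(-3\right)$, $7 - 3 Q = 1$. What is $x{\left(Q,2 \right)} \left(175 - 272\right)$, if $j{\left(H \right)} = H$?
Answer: $776$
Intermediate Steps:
$Q = 2$ ($Q = \frac{7}{3} - \frac{1}{3} = 2$)
$a{\left(b \right)} = - 2 b$ ($a{\left(b \right)} = b - 3 b = - 2 b$)
$x{\left(G,D \right)} = -8$ ($x{\left(G,D \right)} = \left(-2\right) 4 = -8$)
$x{\left(Q,2 \right)} \left(175 - 272\right) = - 8 \left(175 - 272\right) = \left(-8\right) \left(-97\right) = 776$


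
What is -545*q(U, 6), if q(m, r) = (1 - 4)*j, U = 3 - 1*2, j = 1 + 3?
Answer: 6540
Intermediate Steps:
j = 4
U = 1 (U = 3 - 2 = 1)
q(m, r) = -12 (q(m, r) = (1 - 4)*4 = -3*4 = -12)
-545*q(U, 6) = -545*(-12) = 6540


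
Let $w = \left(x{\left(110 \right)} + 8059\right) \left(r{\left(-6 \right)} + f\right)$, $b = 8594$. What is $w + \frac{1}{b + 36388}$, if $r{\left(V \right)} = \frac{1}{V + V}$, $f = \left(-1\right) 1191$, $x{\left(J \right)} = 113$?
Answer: $- \frac{437833781405}{44982} \approx -9.7335 \cdot 10^{6}$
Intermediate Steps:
$f = -1191$
$r{\left(V \right)} = \frac{1}{2 V}$
$w = -9733533$ ($w = \left(113 + 8059\right) \left(\frac{1}{2 \left(-6\right)} - 1191\right) = 8172 \left(\frac{1}{2} \left(- \frac{1}{6}\right) - 1191\right) = 8172 \left(- \frac{1}{12} - 1191\right) = 8172 \left(- \frac{14293}{12}\right) = -9733533$)
$w + \frac{1}{b + 36388} = -9733533 + \frac{1}{8594 + 36388} = -9733533 + \frac{1}{44982} = - \frac{437833781405}{44982}$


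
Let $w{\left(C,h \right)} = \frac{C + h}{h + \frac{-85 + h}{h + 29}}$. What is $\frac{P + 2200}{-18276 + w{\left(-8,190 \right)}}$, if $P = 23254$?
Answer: $- \frac{176968935}{127057247} \approx -1.3928$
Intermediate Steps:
$w{\left(C,h \right)} = \frac{C + h}{h + \frac{-85 + h}{29 + h}}$
$\frac{P + 2200}{-18276 + w{\left(-8,190 \right)}} = \frac{23254 + 2200}{-18276 + \frac{190^{2} + 29 \left(-8\right) + 29 \cdot 190 - 1520}{-85 + 190^{2} + 30 \cdot 190}} = \frac{25454}{-18276 + \frac{36100 - 232 + 5510 - 1520}{-85 + 36100 + 5700}} = \frac{25454}{-18276 + \frac{1}{41715} \cdot 39858} = \frac{25454}{-18276 + \frac{13286}{13905}} = \frac{25454}{- \frac{254114494}{13905}} = 25454 \left(- \frac{13905}{254114494}\right) = - \frac{176968935}{127057247}$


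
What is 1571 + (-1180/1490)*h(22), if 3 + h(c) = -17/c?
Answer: 2579766/1639 ≈ 1574.0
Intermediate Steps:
h(c) = -3 - 17/c
1571 + (-1180/1490)*h(22) = 1571 + (-1180/1490)*(-3 - 17/22) = 1571 + (-1180*1/1490)*(-3 - 17*1/22) = 1571 - 118*(-3 - 17/22)/149 = 1571 - 118/149*(-83/22) = 1571 + 4897/1639 = 2579766/1639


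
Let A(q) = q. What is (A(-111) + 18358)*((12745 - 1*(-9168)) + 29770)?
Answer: 943059701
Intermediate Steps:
(A(-111) + 18358)*((12745 - 1*(-9168)) + 29770) = (-111 + 18358)*((12745 - 1*(-9168)) + 29770) = 18247*((12745 + 9168) + 29770) = 18247*(21913 + 29770) = 18247*51683 = 943059701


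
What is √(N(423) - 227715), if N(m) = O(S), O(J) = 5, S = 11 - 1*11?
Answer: I*√227710 ≈ 477.19*I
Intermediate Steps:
S = 0 (S = 11 - 11 = 0)
N(m) = 5
√(N(423) - 227715) = √(5 - 227715) = √(-227710) = I*√227710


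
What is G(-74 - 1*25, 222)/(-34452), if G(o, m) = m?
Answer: -37/5742 ≈ -0.0064437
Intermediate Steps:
G(-74 - 1*25, 222)/(-34452) = 222/(-34452) = 222*(-1/34452) = -37/5742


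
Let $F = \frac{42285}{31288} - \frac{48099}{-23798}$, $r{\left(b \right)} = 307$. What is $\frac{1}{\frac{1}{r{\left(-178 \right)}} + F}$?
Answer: $\frac{114294844984}{385844557009} \approx 0.29622$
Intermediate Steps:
$F = \frac{1255609971}{372295912}$ ($F = 42285 \cdot \frac{1}{31288} - - \frac{48099}{23798} = \frac{42285}{31288} + \frac{48099}{23798} = \frac{1255609971}{372295912} \approx 3.3726$)
$\frac{1}{\frac{1}{r{\left(-178 \right)}} + F} = \frac{1}{\frac{1}{307} + \frac{1255609971}{372295912}} = \frac{1}{\frac{385844557009}{114294844984}} = \frac{114294844984}{385844557009}$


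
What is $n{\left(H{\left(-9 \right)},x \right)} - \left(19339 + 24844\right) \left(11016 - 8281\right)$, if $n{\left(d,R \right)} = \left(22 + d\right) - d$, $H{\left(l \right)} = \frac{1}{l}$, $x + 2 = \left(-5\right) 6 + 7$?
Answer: $-120840483$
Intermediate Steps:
$x = -25$ ($x = -2 + \left(\left(-5\right) 6 + 7\right) = -2 + \left(-30 + 7\right) = -2 - 23 = -25$)
$n{\left(d,R \right)} = 22$
$n{\left(H{\left(-9 \right)},x \right)} - \left(19339 + 24844\right) \left(11016 - 8281\right) = 22 - \left(19339 + 24844\right) \left(11016 - 8281\right) = 22 - 44183 \cdot 2735 = 22 - 120840505 = -120840483$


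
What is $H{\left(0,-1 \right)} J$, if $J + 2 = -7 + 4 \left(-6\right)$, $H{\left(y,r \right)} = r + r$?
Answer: $66$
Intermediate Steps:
$H{\left(y,r \right)} = 2 r$
$J = -33$ ($J = -2 + \left(-7 + 4 \left(-6\right)\right) = -2 - 31 = -33$)
$H{\left(0,-1 \right)} J = 2 \left(-1\right) \left(-33\right) = \left(-2\right) \left(-33\right) = 66$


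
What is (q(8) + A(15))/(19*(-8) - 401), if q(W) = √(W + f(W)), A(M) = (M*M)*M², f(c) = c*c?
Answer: -50625/553 - 6*√2/553 ≈ -91.561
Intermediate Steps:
f(c) = c²
A(M) = M⁴ (A(M) = M²*M² = M⁴)
q(W) = √(W + W²)
(q(8) + A(15))/(19*(-8) - 401) = (√(8*(1 + 8)) + 15⁴)/(19*(-8) - 401) = (√(8*9) + 50625)/(-152 - 401) = (√72 + 50625)/(-553) = (6*√2 + 50625)*(-1/553) = (50625 + 6*√2)*(-1/553) = -50625/553 - 6*√2/553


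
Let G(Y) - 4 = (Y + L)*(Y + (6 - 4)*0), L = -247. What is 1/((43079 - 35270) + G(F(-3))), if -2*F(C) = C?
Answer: 4/29779 ≈ 0.00013432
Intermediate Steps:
F(C) = -C/2
G(Y) = 4 + Y*(-247 + Y) (G(Y) = 4 + (Y - 247)*(Y + (6 - 4)*0) = 4 + (-247 + Y)*(Y + 2*0) = 4 + (-247 + Y)*(Y + 0) = 4 + (-247 + Y)*Y = 4 + Y*(-247 + Y))
1/((43079 - 35270) + G(F(-3))) = 1/((43079 - 35270) + (4 + (-½*(-3))² - (-247)*(-3)/2)) = 1/(7809 + (4 + (3/2)² - 247*3/2)) = 1/(7809 + (4 + 9/4 - 741/2)) = 1/(7809 - 1457/4) = 1/(29779/4) = 4/29779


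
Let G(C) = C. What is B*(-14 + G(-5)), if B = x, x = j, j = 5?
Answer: -95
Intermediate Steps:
x = 5
B = 5
B*(-14 + G(-5)) = 5*(-14 - 5) = 5*(-19) = -95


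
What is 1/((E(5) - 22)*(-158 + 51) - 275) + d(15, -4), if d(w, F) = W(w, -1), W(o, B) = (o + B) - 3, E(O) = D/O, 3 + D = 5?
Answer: 111996/10181 ≈ 11.000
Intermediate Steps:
D = 2 (D = -3 + 5 = 2)
E(O) = 2/O
W(o, B) = -3 + B + o (W(o, B) = (B + o) - 3 = -3 + B + o)
d(w, F) = -4 + w (d(w, F) = -3 - 1 + w = -4 + w)
1/((E(5) - 22)*(-158 + 51) - 275) + d(15, -4) = 1/((2/5 - 22)*(-158 + 51) - 275) + (-4 + 15) = 1/((2*(⅕) - 22)*(-107) - 275) + 11 = 1/((⅖ - 22)*(-107) - 275) + 11 = 1/(-108/5*(-107) - 275) + 11 = 1/(11556/5 - 275) + 11 = 1/(10181/5) + 11 = 5/10181 + 11 = 111996/10181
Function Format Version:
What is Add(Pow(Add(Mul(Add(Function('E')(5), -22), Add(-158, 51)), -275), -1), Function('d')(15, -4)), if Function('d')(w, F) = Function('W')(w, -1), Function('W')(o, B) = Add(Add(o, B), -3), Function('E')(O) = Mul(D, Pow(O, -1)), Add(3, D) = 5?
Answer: Rational(111996, 10181) ≈ 11.000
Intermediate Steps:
D = 2 (D = Add(-3, 5) = 2)
Function('E')(O) = Mul(2, Pow(O, -1))
Function('W')(o, B) = Add(-3, B, o) (Function('W')(o, B) = Add(Add(B, o), -3) = Add(-3, B, o))
Function('d')(w, F) = Add(-4, w) (Function('d')(w, F) = Add(-3, -1, w) = Add(-4, w))
Add(Pow(Add(Mul(Add(Function('E')(5), -22), Add(-158, 51)), -275), -1), Function('d')(15, -4)) = Add(Pow(Add(Mul(Add(Mul(2, Pow(5, -1)), -22), Add(-158, 51)), -275), -1), Add(-4, 15)) = Add(Pow(Add(Mul(Add(Mul(2, Rational(1, 5)), -22), -107), -275), -1), 11) = Add(Pow(Add(Mul(Add(Rational(2, 5), -22), -107), -275), -1), 11) = Add(Pow(Add(Mul(Rational(-108, 5), -107), -275), -1), 11) = Add(Pow(Add(Rational(11556, 5), -275), -1), 11) = Add(Pow(Rational(10181, 5), -1), 11) = Add(Rational(5, 10181), 11) = Rational(111996, 10181)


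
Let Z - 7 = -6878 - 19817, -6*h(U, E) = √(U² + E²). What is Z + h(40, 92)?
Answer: -26688 - 2*√629/3 ≈ -26705.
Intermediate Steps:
h(U, E) = -√(E² + U²)/6 (h(U, E) = -√(U² + E²)/6 = -√(E² + U²)/6)
Z = -26688 (Z = 7 + (-6878 - 19817) = 7 - 26695 = -26688)
Z + h(40, 92) = -26688 - √(92² + 40²)/6 = -26688 - √(8464 + 1600)/6 = -26688 - 2*√629/3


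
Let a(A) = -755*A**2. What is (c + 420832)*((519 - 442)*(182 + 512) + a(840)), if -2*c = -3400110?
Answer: -1129742553776494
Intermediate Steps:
c = 1700055 (c = -1/2*(-3400110) = 1700055)
(c + 420832)*((519 - 442)*(182 + 512) + a(840)) = (1700055 + 420832)*((519 - 442)*(182 + 512) - 755*840**2) = 2120887*(77*694 - 755*705600) = 2120887*(53438 - 532728000) = 2120887*(-532674562) = -1129742553776494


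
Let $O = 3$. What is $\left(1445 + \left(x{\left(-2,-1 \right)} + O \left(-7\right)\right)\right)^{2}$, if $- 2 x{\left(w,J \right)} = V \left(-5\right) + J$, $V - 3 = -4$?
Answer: $2022084$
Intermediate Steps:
$V = -1$ ($V = 3 - 4 = -1$)
$x{\left(w,J \right)} = - \frac{5}{2} - \frac{J}{2}$ ($x{\left(w,J \right)} = - \frac{\left(-1\right) \left(-5\right) + J}{2} = - \frac{5 + J}{2} = - \frac{5}{2} - \frac{J}{2}$)
$\left(1445 + \left(x{\left(-2,-1 \right)} + O \left(-7\right)\right)\right)^{2} = \left(1445 + \left(\left(- \frac{5}{2} - - \frac{1}{2}\right) + 3 \left(-7\right)\right)\right)^{2} = \left(1445 + \left(\left(- \frac{5}{2} + \frac{1}{2}\right) - 21\right)\right)^{2} = \left(1445 - 23\right)^{2} = 1422^{2} = 2022084$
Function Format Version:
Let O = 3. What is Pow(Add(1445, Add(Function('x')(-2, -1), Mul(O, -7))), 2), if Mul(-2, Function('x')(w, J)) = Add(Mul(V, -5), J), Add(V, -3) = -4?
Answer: 2022084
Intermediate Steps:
V = -1 (V = Add(3, -4) = -1)
Function('x')(w, J) = Add(Rational(-5, 2), Mul(Rational(-1, 2), J)) (Function('x')(w, J) = Mul(Rational(-1, 2), Add(Mul(-1, -5), J)) = Mul(Rational(-1, 2), Add(5, J)) = Add(Rational(-5, 2), Mul(Rational(-1, 2), J)))
Pow(Add(1445, Add(Function('x')(-2, -1), Mul(O, -7))), 2) = Pow(Add(1445, Add(Add(Rational(-5, 2), Mul(Rational(-1, 2), -1)), Mul(3, -7))), 2) = Pow(Add(1445, Add(Add(Rational(-5, 2), Rational(1, 2)), -21)), 2) = Pow(Add(1445, Add(-2, -21)), 2) = Pow(Add(1445, -23), 2) = Pow(1422, 2) = 2022084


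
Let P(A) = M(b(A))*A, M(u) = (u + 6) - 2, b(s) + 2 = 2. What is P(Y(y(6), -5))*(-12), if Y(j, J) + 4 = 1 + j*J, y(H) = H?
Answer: 1584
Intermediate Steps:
b(s) = 0 (b(s) = -2 + 2 = 0)
Y(j, J) = -3 + J*j (Y(j, J) = -4 + (1 + j*J) = -4 + (1 + J*j) = -3 + J*j)
M(u) = 4 + u (M(u) = (6 + u) - 2 = 4 + u)
P(A) = 4*A (P(A) = (4 + 0)*A = 4*A)
P(Y(y(6), -5))*(-12) = (4*(-3 - 5*6))*(-12) = (4*(-3 - 30))*(-12) = (4*(-33))*(-12) = -132*(-12) = 1584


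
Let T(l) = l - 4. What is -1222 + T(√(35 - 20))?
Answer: -1226 + √15 ≈ -1222.1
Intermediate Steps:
T(l) = -4 + l
-1222 + T(√(35 - 20)) = -1222 + (-4 + √(35 - 20)) = -1222 + (-4 + √15) = -1226 + √15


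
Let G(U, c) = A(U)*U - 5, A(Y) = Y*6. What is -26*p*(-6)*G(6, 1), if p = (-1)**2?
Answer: 32916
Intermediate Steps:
A(Y) = 6*Y
G(U, c) = -5 + 6*U**2 (G(U, c) = (6*U)*U - 5 = 6*U**2 - 5 = -5 + 6*U**2)
p = 1
-26*p*(-6)*G(6, 1) = -26*1*(-6)*(-5 + 6*6**2) = -(-156)*(-5 + 6*36) = -(-156)*(-5 + 216) = -(-156)*211 = -26*(-1266) = 32916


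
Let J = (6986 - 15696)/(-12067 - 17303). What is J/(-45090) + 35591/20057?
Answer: 4713274814383/2656135071810 ≈ 1.7745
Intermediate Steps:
J = 871/2937 (J = -8710/(-29370) = -8710*(-1/29370) = 871/2937 ≈ 0.29656)
J/(-45090) + 35591/20057 = (871/2937)/(-45090) + 35591/20057 = (871/2937)*(-1/45090) + 35591*(1/20057) = -871/132429330 + 35591/20057 = 4713274814383/2656135071810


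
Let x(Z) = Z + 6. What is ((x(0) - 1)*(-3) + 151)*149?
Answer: 20264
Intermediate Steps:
x(Z) = 6 + Z
((x(0) - 1)*(-3) + 151)*149 = (((6 + 0) - 1)*(-3) + 151)*149 = ((6 - 1)*(-3) + 151)*149 = (5*(-3) + 151)*149 = (-15 + 151)*149 = 136*149 = 20264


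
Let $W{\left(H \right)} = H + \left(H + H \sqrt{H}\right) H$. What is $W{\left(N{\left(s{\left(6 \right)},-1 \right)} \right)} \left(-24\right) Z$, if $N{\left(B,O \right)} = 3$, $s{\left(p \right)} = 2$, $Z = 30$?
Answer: $-8640 - 6480 \sqrt{3} \approx -19864.0$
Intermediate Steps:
$W{\left(H \right)} = H + H \left(H + H^{\frac{3}{2}}\right)$ ($W{\left(H \right)} = H + \left(H + H^{\frac{3}{2}}\right) H = H + H \left(H + H^{\frac{3}{2}}\right)$)
$W{\left(N{\left(s{\left(6 \right)},-1 \right)} \right)} \left(-24\right) Z = \left(3 + 3^{2} + 3^{\frac{5}{2}}\right) \left(-24\right) 30 = \left(3 + 9 + 9 \sqrt{3}\right) \left(-24\right) 30 = \left(12 + 9 \sqrt{3}\right) \left(-24\right) 30 = \left(-288 - 216 \sqrt{3}\right) 30 = -8640 - 6480 \sqrt{3}$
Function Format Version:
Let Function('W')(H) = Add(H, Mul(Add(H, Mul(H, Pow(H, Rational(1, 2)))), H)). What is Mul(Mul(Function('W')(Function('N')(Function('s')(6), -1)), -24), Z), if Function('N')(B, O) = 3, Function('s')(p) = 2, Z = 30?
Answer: Add(-8640, Mul(-6480, Pow(3, Rational(1, 2)))) ≈ -19864.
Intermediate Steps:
Function('W')(H) = Add(H, Mul(H, Add(H, Pow(H, Rational(3, 2))))) (Function('W')(H) = Add(H, Mul(Add(H, Pow(H, Rational(3, 2))), H)) = Add(H, Mul(H, Add(H, Pow(H, Rational(3, 2))))))
Mul(Mul(Function('W')(Function('N')(Function('s')(6), -1)), -24), Z) = Mul(Mul(Add(3, Pow(3, 2), Pow(3, Rational(5, 2))), -24), 30) = Mul(Mul(Add(3, 9, Mul(9, Pow(3, Rational(1, 2)))), -24), 30) = Mul(Mul(Add(12, Mul(9, Pow(3, Rational(1, 2)))), -24), 30) = Mul(Add(-288, Mul(-216, Pow(3, Rational(1, 2)))), 30) = Add(-8640, Mul(-6480, Pow(3, Rational(1, 2))))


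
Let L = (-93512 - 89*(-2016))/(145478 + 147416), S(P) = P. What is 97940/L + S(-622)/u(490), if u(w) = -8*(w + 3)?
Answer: 7071111795569/21177308 ≈ 3.3390e+5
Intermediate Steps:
u(w) = -24 - 8*w (u(w) = -8*(3 + w) = -24 - 8*w)
L = 42956/146447 (L = (-93512 + 179424)/292894 = 85912*(1/292894) = 42956/146447 ≈ 0.29332)
97940/L + S(-622)/u(490) = 97940/(42956/146447) - 622/(-24 - 8*490) = 97940*(146447/42956) - 622/(-24 - 3920) = 3585754795/10739 - 622/(-3944) = 3585754795/10739 - 622*(-1/3944) = 3585754795/10739 + 311/1972 = 7071111795569/21177308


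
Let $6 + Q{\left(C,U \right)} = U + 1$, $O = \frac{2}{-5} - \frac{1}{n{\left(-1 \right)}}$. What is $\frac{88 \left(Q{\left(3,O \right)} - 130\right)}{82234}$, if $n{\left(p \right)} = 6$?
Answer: $- \frac{89474}{616755} \approx -0.14507$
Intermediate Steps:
$O = - \frac{17}{30}$ ($O = \frac{2}{-5} - \frac{1}{6} = 2 \left(- \frac{1}{5}\right) - \frac{1}{6} = - \frac{2}{5} - \frac{1}{6} = - \frac{17}{30} \approx -0.56667$)
$Q{\left(C,U \right)} = -5 + U$ ($Q{\left(C,U \right)} = -6 + \left(U + 1\right) = -6 + \left(1 + U\right) = -5 + U$)
$\frac{88 \left(Q{\left(3,O \right)} - 130\right)}{82234} = \frac{88 \left(\left(-5 - \frac{17}{30}\right) - 130\right)}{82234} = 88 \left(- \frac{167}{30} - 130\right) \frac{1}{82234} = 88 \left(- \frac{4067}{30}\right) \frac{1}{82234} = \left(- \frac{178948}{15}\right) \frac{1}{82234} = - \frac{89474}{616755}$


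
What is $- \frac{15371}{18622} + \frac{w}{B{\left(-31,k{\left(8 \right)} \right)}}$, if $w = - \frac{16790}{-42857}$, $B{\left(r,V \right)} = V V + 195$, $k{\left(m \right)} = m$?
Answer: $- \frac{170304867893}{206703510986} \approx -0.82391$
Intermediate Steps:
$B{\left(r,V \right)} = 195 + V^{2}$ ($B{\left(r,V \right)} = V^{2} + 195 = 195 + V^{2}$)
$w = \frac{16790}{42857}$ ($w = \left(-16790\right) \left(- \frac{1}{42857}\right) = \frac{16790}{42857} \approx 0.39177$)
$- \frac{15371}{18622} + \frac{w}{B{\left(-31,k{\left(8 \right)} \right)}} = - \frac{15371}{18622} + \frac{16790}{42857 \left(195 + 8^{2}\right)} = \left(-15371\right) \frac{1}{18622} + \frac{16790}{42857 \left(195 + 64\right)} = - \frac{15371}{18622} + \frac{16790}{42857 \cdot 259} = - \frac{15371}{18622} + \frac{16790}{42857} \cdot \frac{1}{259} = - \frac{15371}{18622} + \frac{16790}{11099963} = - \frac{170304867893}{206703510986}$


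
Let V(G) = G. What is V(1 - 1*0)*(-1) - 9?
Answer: -10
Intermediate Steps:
V(1 - 1*0)*(-1) - 9 = (1 - 1*0)*(-1) - 9 = (1 + 0)*(-1) - 9 = 1*(-1) - 9 = -1 - 9 = -10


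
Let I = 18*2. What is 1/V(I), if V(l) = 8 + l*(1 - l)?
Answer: -1/1252 ≈ -0.00079872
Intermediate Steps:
I = 36
1/V(I) = 1/(8 + 36 - 1*36**2) = 1/(8 + 36 - 1*1296) = 1/(8 + 36 - 1296) = 1/(-1252) = -1/1252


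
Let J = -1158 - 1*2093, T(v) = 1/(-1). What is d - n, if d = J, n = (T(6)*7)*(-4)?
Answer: -3279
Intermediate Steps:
T(v) = -1
J = -3251 (J = -1158 - 2093 = -3251)
n = 28 (n = -1*7*(-4) = -7*(-4) = 28)
d = -3251
d - n = -3251 - 1*28 = -3251 - 28 = -3279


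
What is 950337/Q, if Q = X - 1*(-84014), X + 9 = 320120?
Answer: 950337/404125 ≈ 2.3516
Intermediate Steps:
X = 320111 (X = -9 + 320120 = 320111)
Q = 404125 (Q = 320111 - 1*(-84014) = 320111 + 84014 = 404125)
950337/Q = 950337/404125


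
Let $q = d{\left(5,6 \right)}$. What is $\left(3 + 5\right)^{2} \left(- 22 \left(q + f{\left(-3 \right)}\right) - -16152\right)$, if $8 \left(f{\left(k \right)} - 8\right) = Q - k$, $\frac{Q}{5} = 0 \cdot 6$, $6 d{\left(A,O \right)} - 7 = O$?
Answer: $\frac{3056656}{3} \approx 1.0189 \cdot 10^{6}$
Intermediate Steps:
$d{\left(A,O \right)} = \frac{7}{6} + \frac{O}{6}$
$q = \frac{13}{6}$ ($q = \frac{7}{6} + \frac{1}{6} \cdot 6 = \frac{7}{6} + 1 = \frac{13}{6} \approx 2.1667$)
$Q = 0$ ($Q = 5 \cdot 0 \cdot 6 = 5 \cdot 0 = 0$)
$f{\left(k \right)} = 8 - \frac{k}{8}$ ($f{\left(k \right)} = 8 + \frac{0 - k}{8} = 8 + \frac{\left(-1\right) k}{8} = 8 - \frac{k}{8}$)
$\left(3 + 5\right)^{2} \left(- 22 \left(q + f{\left(-3 \right)}\right) - -16152\right) = \left(3 + 5\right)^{2} \left(- 22 \left(\frac{13}{6} + \left(8 - - \frac{3}{8}\right)\right) - -16152\right) = 8^{2} \left(- 22 \left(\frac{13}{6} + \left(8 + \frac{3}{8}\right)\right) + 16152\right) = 64 \left(- 22 \left(\frac{13}{6} + \frac{67}{8}\right) + 16152\right) = 64 \left(\left(-22\right) \frac{253}{24} + 16152\right) = 64 \left(- \frac{2783}{12} + 16152\right) = 64 \cdot \frac{191041}{12} = \frac{3056656}{3}$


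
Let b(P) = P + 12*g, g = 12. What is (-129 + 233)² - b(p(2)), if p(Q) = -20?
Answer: 10692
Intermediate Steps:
b(P) = 144 + P (b(P) = P + 12*12 = P + 144 = 144 + P)
(-129 + 233)² - b(p(2)) = (-129 + 233)² - (144 - 20) = 104² - 1*124 = 10816 - 124 = 10692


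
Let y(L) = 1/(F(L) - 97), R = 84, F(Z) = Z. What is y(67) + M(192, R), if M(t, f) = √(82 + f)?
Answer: -1/30 + √166 ≈ 12.851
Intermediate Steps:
y(L) = 1/(-97 + L) (y(L) = 1/(L - 97) = 1/(-97 + L))
y(67) + M(192, R) = 1/(-97 + 67) + √(82 + 84) = 1/(-30) + √166 = -1/30 + √166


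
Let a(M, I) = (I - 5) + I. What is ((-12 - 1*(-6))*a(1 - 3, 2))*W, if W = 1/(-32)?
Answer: -3/16 ≈ -0.18750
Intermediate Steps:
W = -1/32 ≈ -0.031250
a(M, I) = -5 + 2*I (a(M, I) = (-5 + I) + I = -5 + 2*I)
((-12 - 1*(-6))*a(1 - 3, 2))*W = ((-12 - 1*(-6))*(-5 + 2*2))*(-1/32) = ((-12 + 6)*(-5 + 4))*(-1/32) = -6*(-1)*(-1/32) = 6*(-1/32) = -3/16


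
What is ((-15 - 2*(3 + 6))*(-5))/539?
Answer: 15/49 ≈ 0.30612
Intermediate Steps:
((-15 - 2*(3 + 6))*(-5))/539 = ((-15 - 2*9)*(-5))*(1/539) = ((-15 - 18)*(-5))*(1/539) = -33*(-5)*(1/539) = 165*(1/539) = 15/49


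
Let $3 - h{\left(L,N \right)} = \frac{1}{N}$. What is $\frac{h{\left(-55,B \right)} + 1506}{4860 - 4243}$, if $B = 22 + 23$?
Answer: $\frac{67904}{27765} \approx 2.4457$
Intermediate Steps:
$B = 45$
$h{\left(L,N \right)} = 3 - \frac{1}{N}$
$\frac{h{\left(-55,B \right)} + 1506}{4860 - 4243} = \frac{\left(3 - \frac{1}{45}\right) + 1506}{4860 - 4243} = \frac{\left(3 - \frac{1}{45}\right) + 1506}{617} = \left(\left(3 - \frac{1}{45}\right) + 1506\right) \frac{1}{617} = \left(\frac{134}{45} + 1506\right) \frac{1}{617} = \frac{67904}{45} \cdot \frac{1}{617} = \frac{67904}{27765}$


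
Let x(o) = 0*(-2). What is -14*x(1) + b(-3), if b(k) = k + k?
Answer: -6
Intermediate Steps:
x(o) = 0
b(k) = 2*k
-14*x(1) + b(-3) = -14*0 + 2*(-3) = 0 - 6 = -6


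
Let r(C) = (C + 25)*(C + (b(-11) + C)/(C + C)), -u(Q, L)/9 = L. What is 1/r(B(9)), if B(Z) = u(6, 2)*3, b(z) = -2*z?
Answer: 27/42050 ≈ 0.00064209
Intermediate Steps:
u(Q, L) = -9*L
B(Z) = -54 (B(Z) = -9*2*3 = -18*3 = -54)
r(C) = (25 + C)*(C + (22 + C)/(2*C)) (r(C) = (C + 25)*(C + (-2*(-11) + C)/(C + C)) = (25 + C)*(C + (22 + C)/((2*C))) = (25 + C)*(C + (22 + C)*(1/(2*C))) = (25 + C)*(C + (22 + C)/(2*C)))
1/r(B(9)) = 1/(47/2 + (-54)**2 + 275/(-54) + (51/2)*(-54)) = 1/(47/2 + 2916 + 275*(-1/54) - 1377) = 1/(47/2 + 2916 - 275/54 - 1377) = 1/(42050/27) = 27/42050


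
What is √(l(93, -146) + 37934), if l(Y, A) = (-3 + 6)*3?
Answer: √37943 ≈ 194.79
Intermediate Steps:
l(Y, A) = 9 (l(Y, A) = 3*3 = 9)
√(l(93, -146) + 37934) = √(9 + 37934) = √37943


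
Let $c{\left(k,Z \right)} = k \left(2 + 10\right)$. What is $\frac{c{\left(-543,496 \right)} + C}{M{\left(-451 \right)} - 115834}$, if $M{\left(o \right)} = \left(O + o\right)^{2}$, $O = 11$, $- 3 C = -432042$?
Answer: $\frac{68749}{38883} \approx 1.7681$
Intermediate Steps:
$C = 144014$ ($C = \left(- \frac{1}{3}\right) \left(-432042\right) = 144014$)
$M{\left(o \right)} = \left(11 + o\right)^{2}$
$c{\left(k,Z \right)} = 12 k$ ($c{\left(k,Z \right)} = k 12 = 12 k$)
$\frac{c{\left(-543,496 \right)} + C}{M{\left(-451 \right)} - 115834} = \frac{12 \left(-543\right) + 144014}{\left(11 - 451\right)^{2} - 115834} = \frac{-6516 + 144014}{\left(-440\right)^{2} - 115834} = \frac{137498}{193600 - 115834} = \frac{137498}{77766} = 137498 \cdot \frac{1}{77766} = \frac{68749}{38883}$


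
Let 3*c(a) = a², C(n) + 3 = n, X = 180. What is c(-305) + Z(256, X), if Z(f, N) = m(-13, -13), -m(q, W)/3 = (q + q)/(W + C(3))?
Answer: 93007/3 ≈ 31002.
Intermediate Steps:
C(n) = -3 + n
c(a) = a²/3
m(q, W) = -6*q/W (m(q, W) = -3*(q + q)/(W + (-3 + 3)) = -3*2*q/(W + 0) = -3*2*q/W = -6*q/W)
Z(f, N) = -6 (Z(f, N) = -6*(-13)/(-13) = -6*(-13)*(-1/13) = -6)
c(-305) + Z(256, X) = (⅓)*(-305)² - 6 = (⅓)*93025 - 6 = 93025/3 - 6 = 93007/3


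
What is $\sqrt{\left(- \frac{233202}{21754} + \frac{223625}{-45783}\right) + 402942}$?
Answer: $\frac{\sqrt{11102223363911301675986}}{165993897} \approx 634.76$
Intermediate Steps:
$\sqrt{\left(- \frac{233202}{21754} + \frac{223625}{-45783}\right) + 402942} = \sqrt{\left(\left(-233202\right) \frac{1}{21754} + 223625 \left(- \frac{1}{45783}\right)\right) + 402942} = \sqrt{\left(- \frac{116601}{10877} - \frac{223625}{45783}\right) + 402942} = \sqrt{- \frac{7770712708}{497981691} + 402942} = \sqrt{\frac{200649967822214}{497981691}} = \frac{\sqrt{11102223363911301675986}}{165993897}$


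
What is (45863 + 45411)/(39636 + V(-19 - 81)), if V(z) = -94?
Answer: 45637/19771 ≈ 2.3083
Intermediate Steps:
(45863 + 45411)/(39636 + V(-19 - 81)) = (45863 + 45411)/(39636 - 94) = 91274/39542 = 91274*(1/39542) = 45637/19771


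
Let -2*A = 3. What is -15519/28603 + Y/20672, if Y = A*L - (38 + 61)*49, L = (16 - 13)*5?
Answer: -48442683/62240128 ≈ -0.77832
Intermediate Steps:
A = -3/2 (A = -½*3 = -3/2 ≈ -1.5000)
L = 15 (L = 3*5 = 15)
Y = -9747/2 (Y = -3/2*15 - (38 + 61)*49 = -45/2 - 99*49 = -45/2 - 1*4851 = -45/2 - 4851 = -9747/2 ≈ -4873.5)
-15519/28603 + Y/20672 = -15519/28603 - 9747/2/20672 = -15519*1/28603 - 9747/2*1/20672 = -15519/28603 - 513/2176 = -48442683/62240128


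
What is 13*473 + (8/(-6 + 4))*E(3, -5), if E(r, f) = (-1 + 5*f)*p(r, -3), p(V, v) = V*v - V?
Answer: 4901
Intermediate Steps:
p(V, v) = -V + V*v
E(r, f) = -4*r*(-1 + 5*f) (E(r, f) = (-1 + 5*f)*(r*(-1 - 3)) = (-1 + 5*f)*(r*(-4)) = (-1 + 5*f)*(-4*r) = -4*r*(-1 + 5*f))
13*473 + (8/(-6 + 4))*E(3, -5) = 13*473 + (8/(-6 + 4))*(4*3*(1 - 5*(-5))) = 6149 + (8/(-2))*(4*3*(1 + 25)) = 6149 + (8*(-½))*(4*3*26) = 6149 - 4*312 = 6149 - 1248 = 4901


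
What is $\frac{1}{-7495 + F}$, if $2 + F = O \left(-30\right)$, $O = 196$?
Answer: $- \frac{1}{13377} \approx -7.4755 \cdot 10^{-5}$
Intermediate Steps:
$F = -5882$ ($F = -2 + 196 \left(-30\right) = -2 - 5880 = -5882$)
$\frac{1}{-7495 + F} = \frac{1}{-7495 - 5882} = \frac{1}{-13377} = - \frac{1}{13377}$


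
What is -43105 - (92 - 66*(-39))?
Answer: -45771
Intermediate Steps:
-43105 - (92 - 66*(-39)) = -43105 - (92 + 2574) = -43105 - 1*2666 = -43105 - 2666 = -45771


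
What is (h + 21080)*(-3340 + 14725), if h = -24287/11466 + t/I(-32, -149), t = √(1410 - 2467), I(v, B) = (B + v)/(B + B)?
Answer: 305723926145/1274 + 3392730*I*√1057/181 ≈ 2.3997e+8 + 6.0941e+5*I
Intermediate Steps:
I(v, B) = (B + v)/(2*B) (I(v, B) = (B + v)/((2*B)) = (B + v)*(1/(2*B)) = (B + v)/(2*B))
t = I*√1057 (t = √(-1057) = I*√1057 ≈ 32.512*I)
h = -24287/11466 + 298*I*√1057/181 (h = -24287/11466 + (I*√1057)/(((½)*(-149 - 32)/(-149))) = -24287*1/11466 + (I*√1057)/(((½)*(-1/149)*(-181))) = -24287/11466 + (I*√1057)/(181/298) = -24287/11466 + (I*√1057)*(298/181) = -24287/11466 + 298*I*√1057/181 ≈ -2.1182 + 53.527*I)
(h + 21080)*(-3340 + 14725) = ((-24287/11466 + 298*I*√1057/181) + 21080)*(-3340 + 14725) = (241678993/11466 + 298*I*√1057/181)*11385 = 305723926145/1274 + 3392730*I*√1057/181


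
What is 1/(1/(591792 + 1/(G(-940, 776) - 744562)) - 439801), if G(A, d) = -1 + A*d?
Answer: -872303183375/383639812350034372 ≈ -2.2738e-6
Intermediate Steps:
1/(1/(591792 + 1/(G(-940, 776) - 744562)) - 439801) = 1/(1/(591792 + 1/((-1 - 940*776) - 744562)) - 439801) = 1/(1/(591792 + 1/((-1 - 729440) - 744562)) - 439801) = 1/(1/(591792 + 1/(-729441 - 744562)) - 439801) = 1/(1/(591792 + 1/(-1474003)) - 439801) = 1/(1/(591792 - 1/1474003) - 439801) = 1/(1/(872303183375/1474003) - 439801) = 1/(1474003/872303183375 - 439801) = 1/(-383639812350034372/872303183375) = -872303183375/383639812350034372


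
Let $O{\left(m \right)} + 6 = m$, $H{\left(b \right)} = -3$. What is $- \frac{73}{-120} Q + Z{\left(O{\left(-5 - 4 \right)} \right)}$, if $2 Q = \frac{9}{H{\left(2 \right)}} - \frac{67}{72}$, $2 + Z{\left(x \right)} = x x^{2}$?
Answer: $- \frac{58375219}{17280} \approx -3378.2$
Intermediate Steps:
$O{\left(m \right)} = -6 + m$
$Z{\left(x \right)} = -2 + x^{3}$ ($Z{\left(x \right)} = -2 + x x^{2} = -2 + x^{3}$)
$Q = - \frac{283}{144}$ ($Q = \frac{\frac{9}{-3} - \frac{67}{72}}{2} = \frac{9 \left(- \frac{1}{3}\right) - \frac{67}{72}}{2} = \frac{-3 - \frac{67}{72}}{2} = \frac{1}{2} \left(- \frac{283}{72}\right) = - \frac{283}{144} \approx -1.9653$)
$- \frac{73}{-120} Q + Z{\left(O{\left(-5 - 4 \right)} \right)} = - \frac{73}{-120} \left(- \frac{283}{144}\right) + \left(-2 + \left(-6 - 9\right)^{3}\right) = \left(-73\right) \left(- \frac{1}{120}\right) \left(- \frac{283}{144}\right) + \left(-2 + \left(-6 - 9\right)^{3}\right) = \frac{73}{120} \left(- \frac{283}{144}\right) + \left(-2 + \left(-6 - 9\right)^{3}\right) = - \frac{20659}{17280} + \left(-2 + \left(-15\right)^{3}\right) = - \frac{20659}{17280} - 3377 = - \frac{58375219}{17280}$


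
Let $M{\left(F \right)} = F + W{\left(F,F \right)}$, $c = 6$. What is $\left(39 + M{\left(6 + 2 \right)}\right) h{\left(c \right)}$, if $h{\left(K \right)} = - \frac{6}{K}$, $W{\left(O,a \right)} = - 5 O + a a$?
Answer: $-71$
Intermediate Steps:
$W{\left(O,a \right)} = a^{2} - 5 O$ ($W{\left(O,a \right)} = - 5 O + a^{2} = a^{2} - 5 O$)
$M{\left(F \right)} = F^{2} - 4 F$ ($M{\left(F \right)} = F + \left(F^{2} - 5 F\right) = F^{2} - 4 F$)
$\left(39 + M{\left(6 + 2 \right)}\right) h{\left(c \right)} = \left(39 + \left(6 + 2\right) \left(-4 + \left(6 + 2\right)\right)\right) \left(- \frac{6}{6}\right) = \left(39 + 8 \left(-4 + 8\right)\right) \left(\left(-6\right) \frac{1}{6}\right) = \left(39 + 8 \cdot 4\right) \left(-1\right) = \left(39 + 32\right) \left(-1\right) = 71 \left(-1\right) = -71$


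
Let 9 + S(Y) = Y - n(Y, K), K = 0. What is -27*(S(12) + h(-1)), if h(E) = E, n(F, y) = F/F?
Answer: -27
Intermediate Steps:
n(F, y) = 1
S(Y) = -10 + Y (S(Y) = -9 + (Y - 1*1) = -9 + (Y - 1) = -9 + (-1 + Y) = -10 + Y)
-27*(S(12) + h(-1)) = -27*((-10 + 12) - 1) = -27*(2 - 1) = -27*1 = -27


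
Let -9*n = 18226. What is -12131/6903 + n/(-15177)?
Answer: -170132845/104766831 ≈ -1.6239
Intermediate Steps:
n = -18226/9 (n = -⅑*18226 = -18226/9 ≈ -2025.1)
-12131/6903 + n/(-15177) = -12131/6903 - 18226/9/(-15177) = -12131*1/6903 - 18226/9*(-1/15177) = -12131/6903 + 18226/136593 = -170132845/104766831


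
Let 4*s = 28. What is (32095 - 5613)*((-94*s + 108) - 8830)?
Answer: -248401160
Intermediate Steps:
s = 7 (s = (¼)*28 = 7)
(32095 - 5613)*((-94*s + 108) - 8830) = (32095 - 5613)*((-94*7 + 108) - 8830) = 26482*((-658 + 108) - 8830) = 26482*(-550 - 8830) = 26482*(-9380) = -248401160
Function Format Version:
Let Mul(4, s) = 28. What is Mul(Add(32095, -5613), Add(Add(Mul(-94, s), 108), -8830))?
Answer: -248401160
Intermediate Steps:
s = 7 (s = Mul(Rational(1, 4), 28) = 7)
Mul(Add(32095, -5613), Add(Add(Mul(-94, s), 108), -8830)) = Mul(Add(32095, -5613), Add(Add(Mul(-94, 7), 108), -8830)) = Mul(26482, Add(Add(-658, 108), -8830)) = Mul(26482, Add(-550, -8830)) = Mul(26482, -9380) = -248401160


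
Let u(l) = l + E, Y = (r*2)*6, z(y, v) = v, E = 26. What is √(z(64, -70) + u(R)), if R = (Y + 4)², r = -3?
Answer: 14*√5 ≈ 31.305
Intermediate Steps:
Y = -36 (Y = -3*2*6 = -6*6 = -36)
R = 1024 (R = (-36 + 4)² = (-32)² = 1024)
u(l) = 26 + l (u(l) = l + 26 = 26 + l)
√(z(64, -70) + u(R)) = √(-70 + (26 + 1024)) = √(-70 + 1050) = √980 = 14*√5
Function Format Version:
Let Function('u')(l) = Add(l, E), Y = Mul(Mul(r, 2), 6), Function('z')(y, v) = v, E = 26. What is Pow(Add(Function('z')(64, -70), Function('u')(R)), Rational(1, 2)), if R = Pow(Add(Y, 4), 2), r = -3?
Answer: Mul(14, Pow(5, Rational(1, 2))) ≈ 31.305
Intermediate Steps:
Y = -36 (Y = Mul(Mul(-3, 2), 6) = Mul(-6, 6) = -36)
R = 1024 (R = Pow(Add(-36, 4), 2) = Pow(-32, 2) = 1024)
Function('u')(l) = Add(26, l) (Function('u')(l) = Add(l, 26) = Add(26, l))
Pow(Add(Function('z')(64, -70), Function('u')(R)), Rational(1, 2)) = Pow(Add(-70, Add(26, 1024)), Rational(1, 2)) = Pow(Add(-70, 1050), Rational(1, 2)) = Pow(980, Rational(1, 2)) = Mul(14, Pow(5, Rational(1, 2)))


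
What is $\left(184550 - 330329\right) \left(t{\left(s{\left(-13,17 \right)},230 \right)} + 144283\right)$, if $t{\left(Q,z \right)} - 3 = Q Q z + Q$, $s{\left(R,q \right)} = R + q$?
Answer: $-21570918630$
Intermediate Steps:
$t{\left(Q,z \right)} = 3 + Q + z Q^{2}$ ($t{\left(Q,z \right)} = 3 + \left(Q Q z + Q\right) = 3 + \left(Q^{2} z + Q\right) = 3 + \left(z Q^{2} + Q\right) = 3 + \left(Q + z Q^{2}\right) = 3 + Q + z Q^{2}$)
$\left(184550 - 330329\right) \left(t{\left(s{\left(-13,17 \right)},230 \right)} + 144283\right) = \left(184550 - 330329\right) \left(\left(3 + \left(-13 + 17\right) + 230 \left(-13 + 17\right)^{2}\right) + 144283\right) = - 145779 \left(\left(3 + 4 + 230 \cdot 4^{2}\right) + 144283\right) = - 145779 \left(\left(3 + 4 + 230 \cdot 16\right) + 144283\right) = - 145779 \left(\left(3 + 4 + 3680\right) + 144283\right) = - 145779 \left(3687 + 144283\right) = \left(-145779\right) 147970 = -21570918630$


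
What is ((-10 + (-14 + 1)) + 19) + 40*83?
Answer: 3316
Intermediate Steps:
((-10 + (-14 + 1)) + 19) + 40*83 = ((-10 - 13) + 19) + 3320 = (-23 + 19) + 3320 = -4 + 3320 = 3316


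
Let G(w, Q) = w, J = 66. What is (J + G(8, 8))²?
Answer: 5476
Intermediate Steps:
(J + G(8, 8))² = (66 + 8)² = 74² = 5476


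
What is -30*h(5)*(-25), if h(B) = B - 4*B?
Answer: -11250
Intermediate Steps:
h(B) = -3*B
-30*h(5)*(-25) = -(-90)*5*(-25) = -30*(-15)*(-25) = 450*(-25) = -11250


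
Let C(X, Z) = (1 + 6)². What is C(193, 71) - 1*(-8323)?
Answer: 8372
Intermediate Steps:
C(X, Z) = 49 (C(X, Z) = 7² = 49)
C(193, 71) - 1*(-8323) = 49 - 1*(-8323) = 49 + 8323 = 8372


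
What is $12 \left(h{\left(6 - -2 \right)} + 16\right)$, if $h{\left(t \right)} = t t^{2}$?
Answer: $6336$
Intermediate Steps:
$h{\left(t \right)} = t^{3}$
$12 \left(h{\left(6 - -2 \right)} + 16\right) = 12 \left(\left(6 - -2\right)^{3} + 16\right) = 12 \left(\left(6 + 2\right)^{3} + 16\right) = 12 \left(8^{3} + 16\right) = 12 \left(512 + 16\right) = 12 \cdot 528 = 6336$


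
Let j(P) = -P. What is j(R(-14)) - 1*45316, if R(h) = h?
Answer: -45302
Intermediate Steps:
j(R(-14)) - 1*45316 = -1*(-14) - 1*45316 = 14 - 45316 = -45302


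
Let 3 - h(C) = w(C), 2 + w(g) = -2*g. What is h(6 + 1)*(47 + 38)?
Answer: 1615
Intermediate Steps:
w(g) = -2 - 2*g
h(C) = 5 + 2*C (h(C) = 3 - (-2 - 2*C) = 3 + (2 + 2*C) = 5 + 2*C)
h(6 + 1)*(47 + 38) = (5 + 2*(6 + 1))*(47 + 38) = (5 + 2*7)*85 = (5 + 14)*85 = 19*85 = 1615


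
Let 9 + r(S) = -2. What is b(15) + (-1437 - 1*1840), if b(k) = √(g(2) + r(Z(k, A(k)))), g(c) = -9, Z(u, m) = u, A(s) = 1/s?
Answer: -3277 + 2*I*√5 ≈ -3277.0 + 4.4721*I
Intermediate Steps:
r(S) = -11 (r(S) = -9 - 2 = -11)
b(k) = 2*I*√5 (b(k) = √(-9 - 11) = √(-20) = 2*I*√5)
b(15) + (-1437 - 1*1840) = 2*I*√5 + (-1437 - 1*1840) = 2*I*√5 + (-1437 - 1840) = 2*I*√5 - 3277 = -3277 + 2*I*√5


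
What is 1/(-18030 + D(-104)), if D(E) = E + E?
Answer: -1/18238 ≈ -5.4831e-5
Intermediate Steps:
D(E) = 2*E
1/(-18030 + D(-104)) = 1/(-18030 + 2*(-104)) = 1/(-18030 - 208) = 1/(-18238) = -1/18238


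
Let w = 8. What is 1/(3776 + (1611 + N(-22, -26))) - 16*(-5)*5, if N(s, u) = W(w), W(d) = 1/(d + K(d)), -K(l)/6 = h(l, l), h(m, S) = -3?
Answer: 56025226/140063 ≈ 400.00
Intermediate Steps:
K(l) = 18 (K(l) = -6*(-3) = 18)
W(d) = 1/(18 + d) (W(d) = 1/(d + 18) = 1/(18 + d))
N(s, u) = 1/26 (N(s, u) = 1/(18 + 8) = 1/26)
1/(3776 + (1611 + N(-22, -26))) - 16*(-5)*5 = 1/(3776 + (1611 + 1/26)) - 16*(-5)*5 = 1/(3776 + 41887/26) + 80*5 = 1/(140063/26) + 400 = 26/140063 + 400 = 56025226/140063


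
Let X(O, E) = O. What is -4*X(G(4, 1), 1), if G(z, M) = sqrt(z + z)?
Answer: -8*sqrt(2) ≈ -11.314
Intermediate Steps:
G(z, M) = sqrt(2)*sqrt(z) (G(z, M) = sqrt(2*z) = sqrt(2)*sqrt(z))
-4*X(G(4, 1), 1) = -4*sqrt(2)*sqrt(4) = -4*sqrt(2)*2 = -8*sqrt(2)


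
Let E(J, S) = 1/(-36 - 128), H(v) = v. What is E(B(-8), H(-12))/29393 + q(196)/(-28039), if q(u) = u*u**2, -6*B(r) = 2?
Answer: -36295766898311/135160653628 ≈ -268.54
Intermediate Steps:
B(r) = -1/3 (B(r) = -1/6*2 = -1/3)
E(J, S) = -1/164 (E(J, S) = 1/(-164) = -1/164)
q(u) = u**3
E(B(-8), H(-12))/29393 + q(196)/(-28039) = -1/164/29393 + 196**3/(-28039) = -1/164*1/29393 + 7529536*(-1/28039) = -1/4820452 - 7529536/28039 = -36295766898311/135160653628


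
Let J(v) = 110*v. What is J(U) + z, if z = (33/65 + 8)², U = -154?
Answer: -71265691/4225 ≈ -16868.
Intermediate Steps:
z = 305809/4225 (z = (33*(1/65) + 8)² = (33/65 + 8)² = (553/65)² = 305809/4225 ≈ 72.381)
J(U) + z = 110*(-154) + 305809/4225 = -16940 + 305809/4225 = -71265691/4225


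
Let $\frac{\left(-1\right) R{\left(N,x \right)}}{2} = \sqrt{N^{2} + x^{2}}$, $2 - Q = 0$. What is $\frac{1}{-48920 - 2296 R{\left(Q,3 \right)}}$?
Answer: $- \frac{6115}{264880296} - \frac{287 \sqrt{13}}{132440148} \approx -3.0899 \cdot 10^{-5}$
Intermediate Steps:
$Q = 2$ ($Q = 2 - 0 = 2 + 0 = 2$)
$R{\left(N,x \right)} = - 2 \sqrt{N^{2} + x^{2}}$
$\frac{1}{-48920 - 2296 R{\left(Q,3 \right)}} = \frac{1}{-48920 - 2296 \left(- 2 \sqrt{2^{2} + 3^{2}}\right)} = \frac{1}{-48920 - 2296 \left(- 2 \sqrt{4 + 9}\right)} = \frac{1}{-48920 - 2296 \left(- 2 \sqrt{13}\right)} = \frac{1}{-48920 + 4592 \sqrt{13}}$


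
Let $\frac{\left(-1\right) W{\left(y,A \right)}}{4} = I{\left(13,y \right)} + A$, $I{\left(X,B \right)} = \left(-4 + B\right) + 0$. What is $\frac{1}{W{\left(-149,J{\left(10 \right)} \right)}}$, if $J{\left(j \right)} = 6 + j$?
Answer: $\frac{1}{548} \approx 0.0018248$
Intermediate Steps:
$I{\left(X,B \right)} = -4 + B$
$W{\left(y,A \right)} = 16 - 4 A - 4 y$ ($W{\left(y,A \right)} = - 4 \left(\left(-4 + y\right) + A\right) = - 4 \left(-4 + A + y\right) = 16 - 4 A - 4 y$)
$\frac{1}{W{\left(-149,J{\left(10 \right)} \right)}} = \frac{1}{16 - 4 \left(6 + 10\right) - -596} = \frac{1}{16 - 64 + 596} = \frac{1}{548}$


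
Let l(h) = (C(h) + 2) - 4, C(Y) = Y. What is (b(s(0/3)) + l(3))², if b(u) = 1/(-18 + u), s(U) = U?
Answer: 289/324 ≈ 0.89198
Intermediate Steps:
l(h) = -2 + h (l(h) = (h + 2) - 4 = (2 + h) - 4 = -2 + h)
(b(s(0/3)) + l(3))² = (1/(-18 + 0/3) + (-2 + 3))² = (1/(-18 + 0*(⅓)) + 1)² = (1/(-18 + 0) + 1)² = (1/(-18) + 1)² = (-1/18 + 1)² = (17/18)² = 289/324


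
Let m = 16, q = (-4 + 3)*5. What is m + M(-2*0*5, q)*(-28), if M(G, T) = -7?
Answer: 212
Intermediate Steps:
q = -5 (q = -1*5 = -5)
m + M(-2*0*5, q)*(-28) = 16 - 7*(-28) = 16 + 196 = 212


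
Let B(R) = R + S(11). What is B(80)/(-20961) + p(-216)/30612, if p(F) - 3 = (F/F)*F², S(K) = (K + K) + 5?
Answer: 324914605/213886044 ≈ 1.5191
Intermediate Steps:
S(K) = 5 + 2*K (S(K) = 2*K + 5 = 5 + 2*K)
p(F) = 3 + F² (p(F) = 3 + (F/F)*F² = 3 + 1*F² = 3 + F²)
B(R) = 27 + R (B(R) = R + (5 + 2*11) = R + (5 + 22) = R + 27 = 27 + R)
B(80)/(-20961) + p(-216)/30612 = (27 + 80)/(-20961) + (3 + (-216)²)/30612 = 107*(-1/20961) + (3 + 46656)*(1/30612) = -107/20961 + 46659*(1/30612) = -107/20961 + 15553/10204 = 324914605/213886044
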